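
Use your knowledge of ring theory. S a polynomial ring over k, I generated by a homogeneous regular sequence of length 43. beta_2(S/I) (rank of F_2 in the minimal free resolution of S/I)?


Regular sequence => Koszul complex is the minimal free resolution.
Syz_1 minimally generated by Koszul relations f_i*e_j - f_j*e_i (i<j): mu(Syz_1) = beta_2 = C(m,2) = m(m-1)/2
m=43
43*42/2 = 903


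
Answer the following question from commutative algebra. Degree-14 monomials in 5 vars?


C(d+n-1,n-1)=C(18,4)=3060


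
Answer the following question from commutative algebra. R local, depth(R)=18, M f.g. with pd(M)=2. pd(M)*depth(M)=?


pd+depth=18
depth=18-2=16
pd*depth=2*16=32


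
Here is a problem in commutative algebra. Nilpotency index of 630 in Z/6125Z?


630^k mod 6125:
k=1: 630
k=2: 4900
k=3: 0
First zero at k = 3


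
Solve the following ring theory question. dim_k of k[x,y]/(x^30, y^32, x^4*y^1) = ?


k[x,y]/I, I = (x^30, y^32, x^4*y^1)
Rect: 30x32=960. Corner: (30-4)x(32-1)=806.
dim = 960-806 = 154


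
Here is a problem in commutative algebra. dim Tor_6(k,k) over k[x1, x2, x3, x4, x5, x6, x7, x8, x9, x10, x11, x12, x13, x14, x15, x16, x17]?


Koszul: C(n,i)=C(17,6)=12376


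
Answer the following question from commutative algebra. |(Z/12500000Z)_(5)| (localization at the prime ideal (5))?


5-primary part: 12500000=5^8*32
Size=5^8=390625


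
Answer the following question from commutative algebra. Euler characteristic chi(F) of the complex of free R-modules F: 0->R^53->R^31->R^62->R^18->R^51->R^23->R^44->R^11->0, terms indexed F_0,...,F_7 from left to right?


chi = sum (-1)^i * rank:
(-1)^0*53=53
(-1)^1*31=-31
(-1)^2*62=62
(-1)^3*18=-18
(-1)^4*51=51
(-1)^5*23=-23
(-1)^6*44=44
(-1)^7*11=-11
chi=127


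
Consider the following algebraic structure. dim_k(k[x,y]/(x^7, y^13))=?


Basis: x^i*y^j, i<7, j<13
7*13=91


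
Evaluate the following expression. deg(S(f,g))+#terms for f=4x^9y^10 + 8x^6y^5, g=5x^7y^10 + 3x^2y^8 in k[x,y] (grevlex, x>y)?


LT(f)=4x^9y^10, LT(g)=5x^7y^10
lcm(LM)=x^9y^10
S(f,g) (scaled by 20 to clear denominators) = 5*f - 4x^2*g = -12x^4y^8 + 40x^6y^5
2 terms, deg 12.
12+2=14


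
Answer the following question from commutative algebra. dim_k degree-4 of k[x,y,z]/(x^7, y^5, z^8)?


Need i<7, j<5, k<8 with i+j+k=4.
For each i, j ranges over max(0,4-i-7)..min(4,4-i):
  i=0: j in [0,4] -> 5
  i=1: j in [0,3] -> 4
  i=2: j in [0,2] -> 3
  i=3: j in [0,1] -> 2
  i=4: j in [0,0] -> 1
H(4) = 5+4+3+2+1 = 15


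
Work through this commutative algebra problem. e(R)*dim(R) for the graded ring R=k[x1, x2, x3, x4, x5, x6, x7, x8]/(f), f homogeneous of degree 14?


e(R)=deg(f)=14, dim(R)=8-1=7
e*dim=14*7=98


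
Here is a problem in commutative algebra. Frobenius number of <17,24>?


gcd(17,24)=1 => F=ab-a-b=17*24-17-24=408-41=367


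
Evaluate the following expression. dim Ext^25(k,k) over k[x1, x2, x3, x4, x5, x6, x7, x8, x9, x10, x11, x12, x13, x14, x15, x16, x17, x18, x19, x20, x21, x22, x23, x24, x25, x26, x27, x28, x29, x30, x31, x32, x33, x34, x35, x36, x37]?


C(n,i)=C(37,25)=1852482996


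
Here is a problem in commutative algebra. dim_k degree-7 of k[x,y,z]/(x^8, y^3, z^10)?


Need i<8, j<3, k<10 with i+j+k=7.
For each i, j ranges over max(0,7-i-9)..min(2,7-i):
  i=0: j in [0,2] -> 3
  i=1: j in [0,2] -> 3
  i=2: j in [0,2] -> 3
  i=3: j in [0,2] -> 3
  i=4: j in [0,2] -> 3
  i=5: j in [0,2] -> 3
  i=6: j in [0,1] -> 2
  i=7: j in [0,0] -> 1
H(7) = 3+3+3+3+3+3+2+1 = 21


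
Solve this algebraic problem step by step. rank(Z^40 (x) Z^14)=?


rank(M(x)N) = rank(M)*rank(N)
40*14 = 560


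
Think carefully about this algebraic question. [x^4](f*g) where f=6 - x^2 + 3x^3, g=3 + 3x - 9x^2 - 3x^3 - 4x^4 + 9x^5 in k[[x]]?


[x^4] = sum a_i*b_j, i+j=4
  6*-4=-24
  -1*-9=9
  3*3=9
Sum=-6


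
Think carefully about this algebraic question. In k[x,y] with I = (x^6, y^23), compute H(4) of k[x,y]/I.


k[x,y], I = (x^6, y^23), d = 4
Need i < 6 and d-i < 23.
Range: 0 <= i <= 4.
H(4) = 5


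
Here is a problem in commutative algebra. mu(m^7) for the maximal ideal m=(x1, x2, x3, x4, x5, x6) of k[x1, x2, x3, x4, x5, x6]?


Graded Nakayama: mu(m^d) = dim_k (m^d/m^(d+1)) = #degree-7 monomials in 6 vars
C(n+d-1,d)=C(12,7)=792


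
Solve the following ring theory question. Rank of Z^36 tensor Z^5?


rank(M(x)N) = rank(M)*rank(N)
36*5 = 180


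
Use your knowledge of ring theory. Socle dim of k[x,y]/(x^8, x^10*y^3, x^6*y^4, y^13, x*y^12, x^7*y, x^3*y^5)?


Socle = ann(m) = span of standard monomials u with x*u, y*u in I (staircase corners).
Redundant generators: x^10*y^3
Minimal generators: x^8, x^7*y, x^6*y^4, x^3*y^5, x*y^12, y^13
Corners: y^12, x^2y^11, x^5y^4, x^6y^3, x^7
Socle dim=5


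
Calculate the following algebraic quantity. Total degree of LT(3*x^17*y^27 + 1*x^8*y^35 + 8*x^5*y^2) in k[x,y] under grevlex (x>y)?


LT: 3*x^17*y^27
deg_x=17, deg_y=27
Total=17+27=44


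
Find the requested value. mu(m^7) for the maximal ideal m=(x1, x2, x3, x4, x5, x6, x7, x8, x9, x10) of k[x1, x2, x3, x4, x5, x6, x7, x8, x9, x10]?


Graded Nakayama: mu(m^d) = dim_k (m^d/m^(d+1)) = #degree-7 monomials in 10 vars
C(n+d-1,d)=C(16,7)=11440


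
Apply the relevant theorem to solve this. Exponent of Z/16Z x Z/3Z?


Exponent = lcm of the cyclic orders; pairwise coprime => product.
2^4*3^1=16*3=48


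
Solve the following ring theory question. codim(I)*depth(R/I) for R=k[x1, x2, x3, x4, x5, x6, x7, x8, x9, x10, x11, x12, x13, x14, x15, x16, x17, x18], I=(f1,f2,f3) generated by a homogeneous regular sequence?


codim=3, depth=dim(R/I)=18-3=15
Product=3*15=45


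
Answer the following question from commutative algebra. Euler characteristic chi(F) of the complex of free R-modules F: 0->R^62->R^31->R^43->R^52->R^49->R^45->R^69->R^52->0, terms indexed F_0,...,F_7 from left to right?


chi = sum (-1)^i * rank:
(-1)^0*62=62
(-1)^1*31=-31
(-1)^2*43=43
(-1)^3*52=-52
(-1)^4*49=49
(-1)^5*45=-45
(-1)^6*69=69
(-1)^7*52=-52
chi=43


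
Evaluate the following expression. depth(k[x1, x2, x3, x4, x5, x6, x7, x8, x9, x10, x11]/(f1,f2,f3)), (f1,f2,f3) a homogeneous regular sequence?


depth(R)=11
depth(R/I)=11-3=8


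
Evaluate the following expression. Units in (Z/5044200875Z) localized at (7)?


Local ring = Z/40353607Z.
phi(40353607) = 7^8*(7-1) = 34588806


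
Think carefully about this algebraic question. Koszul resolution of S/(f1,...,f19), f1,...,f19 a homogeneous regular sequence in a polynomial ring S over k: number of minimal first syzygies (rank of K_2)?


Regular sequence => Koszul complex is the minimal free resolution.
Syz_1 minimally generated by Koszul relations f_i*e_j - f_j*e_i (i<j): mu(Syz_1) = beta_2 = C(m,2) = m(m-1)/2
m=19
19*18/2 = 171


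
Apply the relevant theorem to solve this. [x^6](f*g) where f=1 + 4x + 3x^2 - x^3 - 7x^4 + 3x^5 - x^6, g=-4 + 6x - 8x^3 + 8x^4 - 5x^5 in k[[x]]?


[x^6] = sum a_i*b_j, i+j=6
  4*-5=-20
  3*8=24
  -1*-8=8
  3*6=18
  -1*-4=4
Sum=34


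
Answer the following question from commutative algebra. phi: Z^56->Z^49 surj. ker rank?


rank(ker) = 56-49 = 7


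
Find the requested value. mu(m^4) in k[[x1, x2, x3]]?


C(n+d-1,d)=C(6,4)=15


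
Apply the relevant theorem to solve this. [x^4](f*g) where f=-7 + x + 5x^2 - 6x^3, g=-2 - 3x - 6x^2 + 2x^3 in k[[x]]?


[x^4] = sum a_i*b_j, i+j=4
  1*2=2
  5*-6=-30
  -6*-3=18
Sum=-10


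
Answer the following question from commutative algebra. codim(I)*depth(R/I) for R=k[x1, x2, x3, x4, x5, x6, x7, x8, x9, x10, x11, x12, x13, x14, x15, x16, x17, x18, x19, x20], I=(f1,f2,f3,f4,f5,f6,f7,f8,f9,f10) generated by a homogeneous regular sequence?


codim=10, depth=dim(R/I)=20-10=10
Product=10*10=100


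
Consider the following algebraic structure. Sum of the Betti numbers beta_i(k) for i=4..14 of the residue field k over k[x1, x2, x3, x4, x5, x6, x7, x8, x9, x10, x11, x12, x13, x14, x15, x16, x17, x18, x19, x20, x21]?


Koszul resolution: beta_i(k)=C(n,i), n=21
C(21,4)=5985, C(21,5)=20349, C(21,6)=54264, C(21,7)=116280, C(21,8)=203490, C(21,9)=293930, C(21,10)=352716, C(21,11)=352716, C(21,12)=293930, C(21,13)=203490, C(21,14)=116280
Sum=2013430


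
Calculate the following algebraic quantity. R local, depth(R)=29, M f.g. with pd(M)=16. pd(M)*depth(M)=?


pd+depth=29
depth=29-16=13
pd*depth=16*13=208


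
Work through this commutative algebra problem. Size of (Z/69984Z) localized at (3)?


3-primary part: 69984=3^7*32
Size=3^7=2187


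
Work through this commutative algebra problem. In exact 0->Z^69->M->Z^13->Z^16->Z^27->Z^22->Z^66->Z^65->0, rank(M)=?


Alt sum=0:
(-1)^0*69 + (-1)^1*? + (-1)^2*13 + (-1)^3*16 + (-1)^4*27 + (-1)^5*22 + (-1)^6*66 + (-1)^7*65=0
rank(M)=72


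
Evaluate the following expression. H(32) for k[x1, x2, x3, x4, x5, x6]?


C(d+n-1,n-1)=C(37,5)=435897


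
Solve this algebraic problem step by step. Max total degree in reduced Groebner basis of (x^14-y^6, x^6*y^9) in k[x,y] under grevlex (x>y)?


LT(f1)=x^14, LT(f2)=x^6y^9, lcm=x^14y^9
S(f1,f2) = y^9*f1 - x^8*f2 = -y^15
Reduced GB = {f1, f2, y^15}; degrees 14, 15, 15
Max = 15


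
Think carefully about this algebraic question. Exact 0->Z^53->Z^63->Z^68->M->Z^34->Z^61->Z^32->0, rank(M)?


Alt sum=0:
(-1)^0*53 + (-1)^1*63 + (-1)^2*68 + (-1)^3*? + (-1)^4*34 + (-1)^5*61 + (-1)^6*32=0
rank(M)=63


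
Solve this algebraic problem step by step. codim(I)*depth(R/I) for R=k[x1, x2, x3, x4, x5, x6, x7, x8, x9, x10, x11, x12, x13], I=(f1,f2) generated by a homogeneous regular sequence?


codim=2, depth=dim(R/I)=13-2=11
Product=2*11=22


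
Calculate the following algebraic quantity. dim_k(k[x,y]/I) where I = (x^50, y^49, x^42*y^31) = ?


k[x,y]/I, I = (x^50, y^49, x^42*y^31)
Rect: 50x49=2450. Corner: (50-42)x(49-31)=144.
dim = 2450-144 = 2306


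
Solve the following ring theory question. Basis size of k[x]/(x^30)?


Basis: 1,x,...,x^29
dim=30


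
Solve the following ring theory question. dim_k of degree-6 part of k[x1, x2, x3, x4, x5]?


C(d+n-1,n-1)=C(10,4)=210


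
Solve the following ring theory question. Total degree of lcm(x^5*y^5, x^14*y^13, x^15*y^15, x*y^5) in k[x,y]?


lcm = componentwise max:
x: max(5,14,15,1)=15
y: max(5,13,15,5)=15
Total=15+15=30


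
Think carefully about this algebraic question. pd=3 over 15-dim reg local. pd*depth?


pd+depth=15
depth=15-3=12
pd*depth=3*12=36


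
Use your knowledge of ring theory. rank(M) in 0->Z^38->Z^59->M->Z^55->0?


Alt sum=0:
(-1)^0*38 + (-1)^1*59 + (-1)^2*? + (-1)^3*55=0
rank(M)=76


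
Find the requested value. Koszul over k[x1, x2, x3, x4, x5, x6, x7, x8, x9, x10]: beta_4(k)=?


C(n,i)=C(10,4)=210


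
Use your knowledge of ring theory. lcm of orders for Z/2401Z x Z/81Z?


Exponent = lcm of the cyclic orders; pairwise coprime => product.
7^4*3^4=2401*81=194481


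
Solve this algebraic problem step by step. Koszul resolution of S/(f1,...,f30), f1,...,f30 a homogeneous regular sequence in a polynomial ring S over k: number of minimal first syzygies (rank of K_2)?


Regular sequence => Koszul complex is the minimal free resolution.
Syz_1 minimally generated by Koszul relations f_i*e_j - f_j*e_i (i<j): mu(Syz_1) = beta_2 = C(m,2) = m(m-1)/2
m=30
30*29/2 = 435


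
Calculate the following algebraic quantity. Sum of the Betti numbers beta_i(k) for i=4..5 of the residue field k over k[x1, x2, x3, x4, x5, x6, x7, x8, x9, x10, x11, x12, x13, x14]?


Koszul resolution: beta_i(k)=C(n,i), n=14
C(14,4)=1001, C(14,5)=2002
Sum=3003


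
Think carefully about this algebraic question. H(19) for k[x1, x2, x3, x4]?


C(d+n-1,n-1)=C(22,3)=1540


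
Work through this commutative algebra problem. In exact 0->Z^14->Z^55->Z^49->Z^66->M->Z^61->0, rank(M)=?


Alt sum=0:
(-1)^0*14 + (-1)^1*55 + (-1)^2*49 + (-1)^3*66 + (-1)^4*? + (-1)^5*61=0
rank(M)=119


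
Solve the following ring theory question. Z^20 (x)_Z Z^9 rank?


rank(M(x)N) = rank(M)*rank(N)
20*9 = 180


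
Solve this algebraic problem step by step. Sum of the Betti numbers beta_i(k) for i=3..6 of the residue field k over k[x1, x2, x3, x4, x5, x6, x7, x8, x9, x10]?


Koszul resolution: beta_i(k)=C(n,i), n=10
C(10,3)=120, C(10,4)=210, C(10,5)=252, C(10,6)=210
Sum=792


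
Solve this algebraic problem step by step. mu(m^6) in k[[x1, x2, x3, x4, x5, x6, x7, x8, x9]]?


C(n+d-1,d)=C(14,6)=3003


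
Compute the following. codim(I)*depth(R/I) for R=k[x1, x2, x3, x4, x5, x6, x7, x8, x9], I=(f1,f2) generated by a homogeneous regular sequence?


codim=2, depth=dim(R/I)=9-2=7
Product=2*7=14


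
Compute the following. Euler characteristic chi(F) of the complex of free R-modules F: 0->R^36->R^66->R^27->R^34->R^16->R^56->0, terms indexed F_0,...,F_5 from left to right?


chi = sum (-1)^i * rank:
(-1)^0*36=36
(-1)^1*66=-66
(-1)^2*27=27
(-1)^3*34=-34
(-1)^4*16=16
(-1)^5*56=-56
chi=-77


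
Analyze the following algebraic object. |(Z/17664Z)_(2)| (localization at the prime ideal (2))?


2-primary part: 17664=2^8*69
Size=2^8=256


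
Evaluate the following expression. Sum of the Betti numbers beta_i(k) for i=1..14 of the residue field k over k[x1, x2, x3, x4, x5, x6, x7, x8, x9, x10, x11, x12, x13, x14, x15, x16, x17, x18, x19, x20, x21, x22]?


Koszul resolution: beta_i(k)=C(n,i), n=22
C(22,1)=22, C(22,2)=231, C(22,3)=1540, C(22,4)=7315, C(22,5)=26334, C(22,6)=74613, C(22,7)=170544, C(22,8)=319770, C(22,9)=497420, C(22,10)=646646, C(22,11)=705432, C(22,12)=646646, C(22,13)=497420, C(22,14)=319770
Sum=3913703


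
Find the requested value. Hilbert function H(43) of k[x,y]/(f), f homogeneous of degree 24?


H(t)=d for t>=d-1.
d=24, t=43
H(43)=24


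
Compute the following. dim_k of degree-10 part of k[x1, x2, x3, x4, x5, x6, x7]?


C(d+n-1,n-1)=C(16,6)=8008


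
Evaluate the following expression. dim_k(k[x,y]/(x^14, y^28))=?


Basis: x^i*y^j, i<14, j<28
14*28=392


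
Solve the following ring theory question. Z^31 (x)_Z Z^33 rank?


rank(M(x)N) = rank(M)*rank(N)
31*33 = 1023


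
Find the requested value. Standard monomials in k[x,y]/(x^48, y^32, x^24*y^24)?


k[x,y]/I, I = (x^48, y^32, x^24*y^24)
Rect: 48x32=1536. Corner: (48-24)x(32-24)=192.
dim = 1536-192 = 1344


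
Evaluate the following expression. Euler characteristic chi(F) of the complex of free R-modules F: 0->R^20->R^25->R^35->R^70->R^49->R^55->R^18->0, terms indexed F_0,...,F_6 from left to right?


chi = sum (-1)^i * rank:
(-1)^0*20=20
(-1)^1*25=-25
(-1)^2*35=35
(-1)^3*70=-70
(-1)^4*49=49
(-1)^5*55=-55
(-1)^6*18=18
chi=-28


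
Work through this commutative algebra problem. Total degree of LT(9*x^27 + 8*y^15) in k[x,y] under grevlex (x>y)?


LT: 9*x^27
deg_x=27, deg_y=0
Total=27+0=27


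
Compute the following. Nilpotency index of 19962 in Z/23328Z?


19962^k mod 23328:
k=1: 19962
k=2: 15876
k=3: 5832
k=4: 11664
k=5: 0
First zero at k = 5


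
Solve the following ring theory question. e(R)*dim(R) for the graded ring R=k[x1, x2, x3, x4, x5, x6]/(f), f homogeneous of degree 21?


e(R)=deg(f)=21, dim(R)=6-1=5
e*dim=21*5=105


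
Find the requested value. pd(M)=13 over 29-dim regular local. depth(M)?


pd+depth=depth(R)=29
depth=29-13=16


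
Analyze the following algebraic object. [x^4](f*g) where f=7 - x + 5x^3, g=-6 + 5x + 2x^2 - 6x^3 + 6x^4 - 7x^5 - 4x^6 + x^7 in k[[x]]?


[x^4] = sum a_i*b_j, i+j=4
  7*6=42
  -1*-6=6
  5*5=25
Sum=73


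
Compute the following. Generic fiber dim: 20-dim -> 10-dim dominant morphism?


dim(fiber)=dim(X)-dim(Y)=20-10=10


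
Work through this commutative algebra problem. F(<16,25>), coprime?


gcd(16,25)=1 => F=ab-a-b=16*25-16-25=400-41=359


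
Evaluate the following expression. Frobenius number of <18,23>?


gcd(18,23)=1 => F=ab-a-b=18*23-18-23=414-41=373


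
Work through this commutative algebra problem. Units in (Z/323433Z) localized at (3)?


Local ring = Z/243Z.
phi(243) = 3^4*(3-1) = 162


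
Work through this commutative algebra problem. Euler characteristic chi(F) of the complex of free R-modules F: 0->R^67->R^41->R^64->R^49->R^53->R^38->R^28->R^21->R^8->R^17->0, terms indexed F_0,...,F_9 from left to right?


chi = sum (-1)^i * rank:
(-1)^0*67=67
(-1)^1*41=-41
(-1)^2*64=64
(-1)^3*49=-49
(-1)^4*53=53
(-1)^5*38=-38
(-1)^6*28=28
(-1)^7*21=-21
(-1)^8*8=8
(-1)^9*17=-17
chi=54


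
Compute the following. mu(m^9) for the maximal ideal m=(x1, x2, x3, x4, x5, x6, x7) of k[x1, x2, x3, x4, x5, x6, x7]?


Graded Nakayama: mu(m^d) = dim_k (m^d/m^(d+1)) = #degree-9 monomials in 7 vars
C(n+d-1,d)=C(15,9)=5005


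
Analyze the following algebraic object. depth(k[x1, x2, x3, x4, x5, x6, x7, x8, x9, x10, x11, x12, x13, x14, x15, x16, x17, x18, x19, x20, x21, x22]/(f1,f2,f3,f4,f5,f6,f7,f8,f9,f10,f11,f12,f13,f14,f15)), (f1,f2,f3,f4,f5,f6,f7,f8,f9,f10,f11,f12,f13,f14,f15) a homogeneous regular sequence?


depth(R)=22
depth(R/I)=22-15=7


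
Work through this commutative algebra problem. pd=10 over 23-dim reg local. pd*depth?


pd+depth=23
depth=23-10=13
pd*depth=10*13=130


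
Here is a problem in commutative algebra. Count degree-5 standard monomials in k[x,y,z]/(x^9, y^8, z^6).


Need i<9, j<8, k<6 with i+j+k=5.
For each i, j ranges over max(0,5-i-5)..min(7,5-i):
  i=0: j in [0,5] -> 6
  i=1: j in [0,4] -> 5
  i=2: j in [0,3] -> 4
  i=3: j in [0,2] -> 3
  i=4: j in [0,1] -> 2
  i=5: j in [0,0] -> 1
H(5) = 6+5+4+3+2+1 = 21


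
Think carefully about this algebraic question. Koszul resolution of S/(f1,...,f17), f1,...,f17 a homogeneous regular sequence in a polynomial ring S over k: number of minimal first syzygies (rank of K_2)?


Regular sequence => Koszul complex is the minimal free resolution.
Syz_1 minimally generated by Koszul relations f_i*e_j - f_j*e_i (i<j): mu(Syz_1) = beta_2 = C(m,2) = m(m-1)/2
m=17
17*16/2 = 136


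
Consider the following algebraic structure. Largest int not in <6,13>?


gcd(6,13)=1 => F=ab-a-b=6*13-6-13=78-19=59


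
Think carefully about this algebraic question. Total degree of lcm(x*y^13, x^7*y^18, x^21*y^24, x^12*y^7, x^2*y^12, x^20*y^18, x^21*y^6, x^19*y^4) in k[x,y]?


lcm = componentwise max:
x: max(1,7,21,12,2,20,21,19)=21
y: max(13,18,24,7,12,18,6,4)=24
Total=21+24=45


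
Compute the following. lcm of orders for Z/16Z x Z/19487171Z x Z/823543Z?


Exponent = lcm of the cyclic orders; pairwise coprime => product.
2^4*11^7*7^7=16*19487171*823543=256776372269648


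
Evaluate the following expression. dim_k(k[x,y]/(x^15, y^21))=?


Basis: x^i*y^j, i<15, j<21
15*21=315


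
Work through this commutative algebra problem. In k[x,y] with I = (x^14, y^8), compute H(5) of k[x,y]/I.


k[x,y], I = (x^14, y^8), d = 5
Need i < 14 and d-i < 8.
Range: 0 <= i <= 5.
H(5) = 6


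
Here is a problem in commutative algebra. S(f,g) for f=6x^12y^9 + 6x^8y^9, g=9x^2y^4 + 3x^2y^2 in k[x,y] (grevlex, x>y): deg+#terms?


LT(f)=6x^12y^9, LT(g)=9x^2y^4
lcm(LM)=x^12y^9
S(f,g) (scaled by 54 to clear denominators) = 9*f - 6x^10y^5*g = -18x^12y^7 + 54x^8y^9
2 terms, deg 19.
19+2=21


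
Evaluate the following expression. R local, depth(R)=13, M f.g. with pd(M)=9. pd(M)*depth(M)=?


pd+depth=13
depth=13-9=4
pd*depth=9*4=36


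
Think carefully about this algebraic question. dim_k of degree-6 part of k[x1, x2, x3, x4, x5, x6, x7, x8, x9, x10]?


C(d+n-1,n-1)=C(15,9)=5005


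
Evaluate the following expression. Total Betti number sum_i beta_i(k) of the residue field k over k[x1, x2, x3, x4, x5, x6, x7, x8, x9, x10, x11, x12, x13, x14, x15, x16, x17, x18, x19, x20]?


Koszul resolution: beta_i(k)=C(n,i), n=20
sum_i C(20,i) = 2^20 = 1048576


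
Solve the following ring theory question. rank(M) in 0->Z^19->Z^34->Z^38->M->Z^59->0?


Alt sum=0:
(-1)^0*19 + (-1)^1*34 + (-1)^2*38 + (-1)^3*? + (-1)^4*59=0
rank(M)=82


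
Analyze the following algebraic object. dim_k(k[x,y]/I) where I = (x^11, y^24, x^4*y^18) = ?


k[x,y]/I, I = (x^11, y^24, x^4*y^18)
Rect: 11x24=264. Corner: (11-4)x(24-18)=42.
dim = 264-42 = 222


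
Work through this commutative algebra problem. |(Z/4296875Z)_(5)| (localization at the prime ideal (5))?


5-primary part: 4296875=5^8*11
Size=5^8=390625


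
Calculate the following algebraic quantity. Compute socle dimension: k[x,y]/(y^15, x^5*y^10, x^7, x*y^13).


Socle = ann(m) = span of standard monomials u with x*u, y*u in I (staircase corners).
Minimal generators: x^7, x^5*y^10, x*y^13, y^15
Corners: y^14, x^4y^12, x^6y^9
Socle dim=3


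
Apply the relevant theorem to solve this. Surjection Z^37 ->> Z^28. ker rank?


rank(ker) = 37-28 = 9


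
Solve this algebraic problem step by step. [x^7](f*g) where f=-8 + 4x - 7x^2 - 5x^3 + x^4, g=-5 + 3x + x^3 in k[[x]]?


[x^7] = sum a_i*b_j, i+j=7
  1*1=1
Sum=1


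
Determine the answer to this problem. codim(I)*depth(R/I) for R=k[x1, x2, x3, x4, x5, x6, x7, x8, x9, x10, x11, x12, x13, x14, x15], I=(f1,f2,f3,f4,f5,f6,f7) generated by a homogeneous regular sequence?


codim=7, depth=dim(R/I)=15-7=8
Product=7*8=56


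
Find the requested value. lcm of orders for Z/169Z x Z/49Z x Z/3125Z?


Exponent = lcm of the cyclic orders; pairwise coprime => product.
13^2*7^2*5^5=169*49*3125=25878125


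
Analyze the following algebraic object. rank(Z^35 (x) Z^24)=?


rank(M(x)N) = rank(M)*rank(N)
35*24 = 840


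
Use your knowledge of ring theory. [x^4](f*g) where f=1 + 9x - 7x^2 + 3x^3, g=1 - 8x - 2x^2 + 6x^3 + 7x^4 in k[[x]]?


[x^4] = sum a_i*b_j, i+j=4
  1*7=7
  9*6=54
  -7*-2=14
  3*-8=-24
Sum=51


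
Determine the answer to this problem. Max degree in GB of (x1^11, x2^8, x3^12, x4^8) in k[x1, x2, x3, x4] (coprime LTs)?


Pure powers, coprime LTs => already GB.
Degrees: 11, 8, 12, 8
Max=12


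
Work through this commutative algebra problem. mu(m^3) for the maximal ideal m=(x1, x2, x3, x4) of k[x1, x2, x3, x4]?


Graded Nakayama: mu(m^d) = dim_k (m^d/m^(d+1)) = #degree-3 monomials in 4 vars
C(n+d-1,d)=C(6,3)=20


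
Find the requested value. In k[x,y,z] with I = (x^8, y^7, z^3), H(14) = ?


Need i<8, j<7, k<3 with i+j+k=14.
For each i, j ranges over max(0,14-i-2)..min(6,14-i):
  i=0: j in [12,6] -> 0
  i=1: j in [11,6] -> 0
  i=2: j in [10,6] -> 0
  i=3: j in [9,6] -> 0
  i=4: j in [8,6] -> 0
  i=5: j in [7,6] -> 0
  i=6: j in [6,6] -> 1
  i=7: j in [5,6] -> 2
H(14) = 0+0+0+0+0+0+1+2 = 3


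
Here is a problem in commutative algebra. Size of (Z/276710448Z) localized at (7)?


7-primary part: 276710448=7^8*48
Size=7^8=5764801


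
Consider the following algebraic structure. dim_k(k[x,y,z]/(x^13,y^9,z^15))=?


Basis: x^iy^jz^k, i<13,j<9,k<15
13*9*15=1755


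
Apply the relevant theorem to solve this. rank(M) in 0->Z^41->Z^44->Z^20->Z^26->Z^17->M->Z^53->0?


Alt sum=0:
(-1)^0*41 + (-1)^1*44 + (-1)^2*20 + (-1)^3*26 + (-1)^4*17 + (-1)^5*? + (-1)^6*53=0
rank(M)=61


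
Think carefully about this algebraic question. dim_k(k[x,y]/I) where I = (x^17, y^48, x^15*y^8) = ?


k[x,y]/I, I = (x^17, y^48, x^15*y^8)
Rect: 17x48=816. Corner: (17-15)x(48-8)=80.
dim = 816-80 = 736


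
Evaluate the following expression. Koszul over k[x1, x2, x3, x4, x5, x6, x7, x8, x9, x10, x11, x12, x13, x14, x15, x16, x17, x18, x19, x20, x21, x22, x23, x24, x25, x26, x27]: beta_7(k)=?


C(n,i)=C(27,7)=888030


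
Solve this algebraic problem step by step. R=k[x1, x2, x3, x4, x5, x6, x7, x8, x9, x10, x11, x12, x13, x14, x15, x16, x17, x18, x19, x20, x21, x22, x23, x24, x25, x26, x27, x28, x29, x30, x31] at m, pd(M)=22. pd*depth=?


pd+depth=31
depth=31-22=9
pd*depth=22*9=198


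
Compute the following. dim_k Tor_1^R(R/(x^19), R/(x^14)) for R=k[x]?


Tor_1(R/I,R/J)=(I cap J)/IJ=(x^19)/(x^33)
dim=33-19=min(19,14)=14


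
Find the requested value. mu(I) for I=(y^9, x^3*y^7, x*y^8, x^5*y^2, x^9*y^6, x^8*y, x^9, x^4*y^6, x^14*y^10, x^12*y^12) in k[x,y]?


Remove redundant (divisible by others).
x^12*y^12 redundant.
x^14*y^10 redundant.
x^9*y^6 redundant.
Min: x^9, x^8*y, x^5*y^2, x^4*y^6, x^3*y^7, x*y^8, y^9
Count=7


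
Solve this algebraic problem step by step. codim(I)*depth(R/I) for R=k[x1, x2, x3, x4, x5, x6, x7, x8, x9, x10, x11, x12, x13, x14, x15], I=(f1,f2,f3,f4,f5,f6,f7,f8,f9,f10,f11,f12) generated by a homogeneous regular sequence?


codim=12, depth=dim(R/I)=15-12=3
Product=12*3=36


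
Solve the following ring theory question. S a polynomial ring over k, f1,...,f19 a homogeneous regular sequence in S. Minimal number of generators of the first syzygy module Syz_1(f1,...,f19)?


Regular sequence => Koszul complex is the minimal free resolution.
Syz_1 minimally generated by Koszul relations f_i*e_j - f_j*e_i (i<j): mu(Syz_1) = beta_2 = C(m,2) = m(m-1)/2
m=19
19*18/2 = 171


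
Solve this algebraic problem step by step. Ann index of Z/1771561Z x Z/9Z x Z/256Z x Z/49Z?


Exponent = lcm of the cyclic orders; pairwise coprime => product.
11^6*3^2*2^8*7^2=1771561*9*256*49=200002150656


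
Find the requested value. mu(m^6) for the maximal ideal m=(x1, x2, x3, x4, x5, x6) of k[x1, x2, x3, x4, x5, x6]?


Graded Nakayama: mu(m^d) = dim_k (m^d/m^(d+1)) = #degree-6 monomials in 6 vars
C(n+d-1,d)=C(11,6)=462


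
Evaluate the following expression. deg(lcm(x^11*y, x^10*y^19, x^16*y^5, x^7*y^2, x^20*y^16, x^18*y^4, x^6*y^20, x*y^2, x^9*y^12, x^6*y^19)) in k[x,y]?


lcm = componentwise max:
x: max(11,10,16,7,20,18,6,1,9,6)=20
y: max(1,19,5,2,16,4,20,2,12,19)=20
Total=20+20=40


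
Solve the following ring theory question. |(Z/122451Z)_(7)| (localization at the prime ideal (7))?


7-primary part: 122451=7^4*51
Size=7^4=2401


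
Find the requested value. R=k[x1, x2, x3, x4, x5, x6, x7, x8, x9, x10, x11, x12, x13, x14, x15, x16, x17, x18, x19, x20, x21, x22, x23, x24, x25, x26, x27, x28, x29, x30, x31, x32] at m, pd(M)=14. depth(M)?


pd+depth=depth(R)=32
depth=32-14=18


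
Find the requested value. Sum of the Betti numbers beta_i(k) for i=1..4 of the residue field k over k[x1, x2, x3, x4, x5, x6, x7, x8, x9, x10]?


Koszul resolution: beta_i(k)=C(n,i), n=10
C(10,1)=10, C(10,2)=45, C(10,3)=120, C(10,4)=210
Sum=385


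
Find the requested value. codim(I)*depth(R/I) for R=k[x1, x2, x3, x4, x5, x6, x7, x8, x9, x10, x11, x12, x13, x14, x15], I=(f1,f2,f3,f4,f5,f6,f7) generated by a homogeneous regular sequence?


codim=7, depth=dim(R/I)=15-7=8
Product=7*8=56


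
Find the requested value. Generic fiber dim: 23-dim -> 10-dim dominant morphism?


dim(fiber)=dim(X)-dim(Y)=23-10=13


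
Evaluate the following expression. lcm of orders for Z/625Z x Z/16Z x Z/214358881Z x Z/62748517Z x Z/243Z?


Exponent = lcm of the cyclic orders; pairwise coprime => product.
5^4*2^4*11^8*13^7*3^5=625*16*214358881*62748517*243=32685205589126629110000


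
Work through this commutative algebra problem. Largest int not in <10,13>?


gcd(10,13)=1 => F=ab-a-b=10*13-10-13=130-23=107


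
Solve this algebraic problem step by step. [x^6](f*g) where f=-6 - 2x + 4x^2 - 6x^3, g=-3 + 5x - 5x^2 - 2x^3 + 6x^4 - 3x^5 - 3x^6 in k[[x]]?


[x^6] = sum a_i*b_j, i+j=6
  -6*-3=18
  -2*-3=6
  4*6=24
  -6*-2=12
Sum=60


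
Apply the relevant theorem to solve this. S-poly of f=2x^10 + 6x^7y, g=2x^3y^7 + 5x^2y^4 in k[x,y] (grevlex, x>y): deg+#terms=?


LT(f)=2x^10, LT(g)=2x^3y^7
lcm(LM)=x^10y^7
S(f,g) (scaled by 4 to clear denominators) = 2y^7*f - 2x^7*g = 12x^7y^8 - 10x^9y^4
2 terms, deg 15.
15+2=17


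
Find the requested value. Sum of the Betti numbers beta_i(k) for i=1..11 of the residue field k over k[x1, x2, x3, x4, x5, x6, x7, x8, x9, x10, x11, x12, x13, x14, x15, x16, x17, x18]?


Koszul resolution: beta_i(k)=C(n,i), n=18
C(18,1)=18, C(18,2)=153, C(18,3)=816, C(18,4)=3060, C(18,5)=8568, C(18,6)=18564, C(18,7)=31824, C(18,8)=43758, C(18,9)=48620, C(18,10)=43758, C(18,11)=31824
Sum=230963


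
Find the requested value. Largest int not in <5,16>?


gcd(5,16)=1 => F=ab-a-b=5*16-5-16=80-21=59


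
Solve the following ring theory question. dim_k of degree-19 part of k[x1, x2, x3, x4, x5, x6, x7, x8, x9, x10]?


C(d+n-1,n-1)=C(28,9)=6906900


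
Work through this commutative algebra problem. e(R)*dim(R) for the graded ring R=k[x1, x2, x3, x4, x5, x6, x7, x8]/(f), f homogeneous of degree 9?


e(R)=deg(f)=9, dim(R)=8-1=7
e*dim=9*7=63


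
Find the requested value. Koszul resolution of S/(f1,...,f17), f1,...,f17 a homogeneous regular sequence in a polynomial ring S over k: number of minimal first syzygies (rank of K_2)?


Regular sequence => Koszul complex is the minimal free resolution.
Syz_1 minimally generated by Koszul relations f_i*e_j - f_j*e_i (i<j): mu(Syz_1) = beta_2 = C(m,2) = m(m-1)/2
m=17
17*16/2 = 136


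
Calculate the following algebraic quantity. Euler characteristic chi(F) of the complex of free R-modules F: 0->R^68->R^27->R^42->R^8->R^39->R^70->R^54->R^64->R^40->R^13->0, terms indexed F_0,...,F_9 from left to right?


chi = sum (-1)^i * rank:
(-1)^0*68=68
(-1)^1*27=-27
(-1)^2*42=42
(-1)^3*8=-8
(-1)^4*39=39
(-1)^5*70=-70
(-1)^6*54=54
(-1)^7*64=-64
(-1)^8*40=40
(-1)^9*13=-13
chi=61


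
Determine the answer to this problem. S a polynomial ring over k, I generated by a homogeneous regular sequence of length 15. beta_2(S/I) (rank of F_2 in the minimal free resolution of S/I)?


Regular sequence => Koszul complex is the minimal free resolution.
Syz_1 minimally generated by Koszul relations f_i*e_j - f_j*e_i (i<j): mu(Syz_1) = beta_2 = C(m,2) = m(m-1)/2
m=15
15*14/2 = 105


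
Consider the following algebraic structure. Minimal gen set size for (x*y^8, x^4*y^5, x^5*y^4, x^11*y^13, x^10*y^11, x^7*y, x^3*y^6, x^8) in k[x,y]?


Remove redundant (divisible by others).
x^10*y^11 redundant.
x^11*y^13 redundant.
Min: x^8, x^7*y, x^5*y^4, x^4*y^5, x^3*y^6, x*y^8
Count=6


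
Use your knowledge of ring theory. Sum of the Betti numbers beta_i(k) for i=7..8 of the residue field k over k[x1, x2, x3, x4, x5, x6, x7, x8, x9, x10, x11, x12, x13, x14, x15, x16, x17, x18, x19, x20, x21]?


Koszul resolution: beta_i(k)=C(n,i), n=21
C(21,7)=116280, C(21,8)=203490
Sum=319770


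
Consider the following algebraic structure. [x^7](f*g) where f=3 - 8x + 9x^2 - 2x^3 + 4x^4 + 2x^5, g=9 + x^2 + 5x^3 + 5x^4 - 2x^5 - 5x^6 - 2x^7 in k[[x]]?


[x^7] = sum a_i*b_j, i+j=7
  3*-2=-6
  -8*-5=40
  9*-2=-18
  -2*5=-10
  4*5=20
  2*1=2
Sum=28


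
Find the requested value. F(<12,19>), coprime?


gcd(12,19)=1 => F=ab-a-b=12*19-12-19=228-31=197


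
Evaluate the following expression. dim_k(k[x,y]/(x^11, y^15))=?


Basis: x^i*y^j, i<11, j<15
11*15=165


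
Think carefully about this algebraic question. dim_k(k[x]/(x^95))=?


Basis: 1,x,...,x^94
dim=95


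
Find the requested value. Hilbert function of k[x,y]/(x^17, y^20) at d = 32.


k[x,y], I = (x^17, y^20), d = 32
Need i < 17 and d-i < 20.
Range: 13 <= i <= 16.
H(32) = 4


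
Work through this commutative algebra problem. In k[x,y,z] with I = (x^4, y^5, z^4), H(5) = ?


Need i<4, j<5, k<4 with i+j+k=5.
For each i, j ranges over max(0,5-i-3)..min(4,5-i):
  i=0: j in [2,4] -> 3
  i=1: j in [1,4] -> 4
  i=2: j in [0,3] -> 4
  i=3: j in [0,2] -> 3
H(5) = 3+4+4+3 = 14


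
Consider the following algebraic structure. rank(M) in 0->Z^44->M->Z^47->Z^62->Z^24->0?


Alt sum=0:
(-1)^0*44 + (-1)^1*? + (-1)^2*47 + (-1)^3*62 + (-1)^4*24=0
rank(M)=53


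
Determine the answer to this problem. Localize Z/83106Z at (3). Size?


3-primary part: 83106=3^7*38
Size=3^7=2187


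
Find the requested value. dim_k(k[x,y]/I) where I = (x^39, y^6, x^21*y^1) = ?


k[x,y]/I, I = (x^39, y^6, x^21*y^1)
Rect: 39x6=234. Corner: (39-21)x(6-1)=90.
dim = 234-90 = 144


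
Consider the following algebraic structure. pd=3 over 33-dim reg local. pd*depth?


pd+depth=33
depth=33-3=30
pd*depth=3*30=90


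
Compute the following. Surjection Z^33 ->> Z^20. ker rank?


rank(ker) = 33-20 = 13


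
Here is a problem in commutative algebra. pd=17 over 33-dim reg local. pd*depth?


pd+depth=33
depth=33-17=16
pd*depth=17*16=272


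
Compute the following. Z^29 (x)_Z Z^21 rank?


rank(M(x)N) = rank(M)*rank(N)
29*21 = 609


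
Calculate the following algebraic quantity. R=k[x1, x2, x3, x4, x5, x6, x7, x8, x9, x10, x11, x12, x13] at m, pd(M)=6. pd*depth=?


pd+depth=13
depth=13-6=7
pd*depth=6*7=42


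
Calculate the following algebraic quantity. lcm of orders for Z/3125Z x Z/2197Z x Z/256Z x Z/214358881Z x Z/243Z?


Exponent = lcm of the cyclic orders; pairwise coprime => product.
5^5*13^3*2^8*11^8*3^5=3125*2197*256*214358881*243=91551992126680800000


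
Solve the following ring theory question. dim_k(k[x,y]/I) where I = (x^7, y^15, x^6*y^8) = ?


k[x,y]/I, I = (x^7, y^15, x^6*y^8)
Rect: 7x15=105. Corner: (7-6)x(15-8)=7.
dim = 105-7 = 98


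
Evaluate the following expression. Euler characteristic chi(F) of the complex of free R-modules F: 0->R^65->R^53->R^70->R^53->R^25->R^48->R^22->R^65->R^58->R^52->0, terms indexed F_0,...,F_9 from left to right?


chi = sum (-1)^i * rank:
(-1)^0*65=65
(-1)^1*53=-53
(-1)^2*70=70
(-1)^3*53=-53
(-1)^4*25=25
(-1)^5*48=-48
(-1)^6*22=22
(-1)^7*65=-65
(-1)^8*58=58
(-1)^9*52=-52
chi=-31


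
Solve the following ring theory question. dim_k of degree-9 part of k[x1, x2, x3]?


C(d+n-1,n-1)=C(11,2)=55


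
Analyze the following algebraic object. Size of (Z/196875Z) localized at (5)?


5-primary part: 196875=5^5*63
Size=5^5=3125


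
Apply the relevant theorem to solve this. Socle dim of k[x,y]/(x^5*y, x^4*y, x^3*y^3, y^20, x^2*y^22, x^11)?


Socle = ann(m) = span of standard monomials u with x*u, y*u in I (staircase corners).
Redundant generators: x^5*y, x^2*y^22
Minimal generators: x^11, x^4*y, x^3*y^3, y^20
Corners: x^2y^19, x^3y^2, x^10
Socle dim=3


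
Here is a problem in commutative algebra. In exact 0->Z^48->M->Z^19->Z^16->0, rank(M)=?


Alt sum=0:
(-1)^0*48 + (-1)^1*? + (-1)^2*19 + (-1)^3*16=0
rank(M)=51


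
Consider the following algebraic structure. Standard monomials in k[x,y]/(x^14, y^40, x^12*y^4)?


k[x,y]/I, I = (x^14, y^40, x^12*y^4)
Rect: 14x40=560. Corner: (14-12)x(40-4)=72.
dim = 560-72 = 488


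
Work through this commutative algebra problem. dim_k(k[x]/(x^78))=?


Basis: 1,x,...,x^77
dim=78


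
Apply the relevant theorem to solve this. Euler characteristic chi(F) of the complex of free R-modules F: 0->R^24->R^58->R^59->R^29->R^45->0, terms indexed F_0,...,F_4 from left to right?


chi = sum (-1)^i * rank:
(-1)^0*24=24
(-1)^1*58=-58
(-1)^2*59=59
(-1)^3*29=-29
(-1)^4*45=45
chi=41


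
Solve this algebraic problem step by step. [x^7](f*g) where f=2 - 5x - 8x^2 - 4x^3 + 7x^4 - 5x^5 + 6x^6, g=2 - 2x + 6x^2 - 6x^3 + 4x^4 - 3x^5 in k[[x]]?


[x^7] = sum a_i*b_j, i+j=7
  -8*-3=24
  -4*4=-16
  7*-6=-42
  -5*6=-30
  6*-2=-12
Sum=-76


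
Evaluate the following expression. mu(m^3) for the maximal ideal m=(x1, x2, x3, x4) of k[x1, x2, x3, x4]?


Graded Nakayama: mu(m^d) = dim_k (m^d/m^(d+1)) = #degree-3 monomials in 4 vars
C(n+d-1,d)=C(6,3)=20


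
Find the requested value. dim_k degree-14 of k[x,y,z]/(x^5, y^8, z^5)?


Need i<5, j<8, k<5 with i+j+k=14.
For each i, j ranges over max(0,14-i-4)..min(7,14-i):
  i=0: j in [10,7] -> 0
  i=1: j in [9,7] -> 0
  i=2: j in [8,7] -> 0
  i=3: j in [7,7] -> 1
  i=4: j in [6,7] -> 2
H(14) = 0+0+0+1+2 = 3


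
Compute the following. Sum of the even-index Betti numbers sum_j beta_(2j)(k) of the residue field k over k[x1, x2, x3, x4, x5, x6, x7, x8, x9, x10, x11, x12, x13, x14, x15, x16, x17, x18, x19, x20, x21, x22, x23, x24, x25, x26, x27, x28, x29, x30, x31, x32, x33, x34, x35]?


Koszul resolution: beta_i(k)=C(n,i), n=35
sum_even C(35,i) = 2^(n-1) = 2^34 = 17179869184


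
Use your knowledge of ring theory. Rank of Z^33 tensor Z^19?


rank(M(x)N) = rank(M)*rank(N)
33*19 = 627


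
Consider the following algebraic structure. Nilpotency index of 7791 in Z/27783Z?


7791^k mod 27783:
k=1: 7791
k=2: 21609
k=3: 18522
k=4: 0
First zero at k = 4


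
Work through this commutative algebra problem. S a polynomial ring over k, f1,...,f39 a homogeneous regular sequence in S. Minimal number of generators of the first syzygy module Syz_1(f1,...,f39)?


Regular sequence => Koszul complex is the minimal free resolution.
Syz_1 minimally generated by Koszul relations f_i*e_j - f_j*e_i (i<j): mu(Syz_1) = beta_2 = C(m,2) = m(m-1)/2
m=39
39*38/2 = 741


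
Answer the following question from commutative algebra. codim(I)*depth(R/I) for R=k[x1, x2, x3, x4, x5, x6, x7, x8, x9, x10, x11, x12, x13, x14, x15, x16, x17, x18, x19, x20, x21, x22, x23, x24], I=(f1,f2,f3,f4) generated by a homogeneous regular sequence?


codim=4, depth=dim(R/I)=24-4=20
Product=4*20=80


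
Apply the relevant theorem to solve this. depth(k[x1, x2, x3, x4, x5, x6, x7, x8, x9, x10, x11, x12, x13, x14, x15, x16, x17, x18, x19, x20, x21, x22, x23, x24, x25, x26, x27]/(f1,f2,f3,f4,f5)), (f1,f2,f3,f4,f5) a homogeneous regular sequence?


depth(R)=27
depth(R/I)=27-5=22


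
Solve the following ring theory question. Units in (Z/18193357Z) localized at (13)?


Local ring = Z/371293Z.
phi(371293) = 13^4*(13-1) = 342732


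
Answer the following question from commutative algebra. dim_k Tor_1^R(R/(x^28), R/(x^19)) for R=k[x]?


Tor_1(R/I,R/J)=(I cap J)/IJ=(x^28)/(x^47)
dim=47-28=min(28,19)=19


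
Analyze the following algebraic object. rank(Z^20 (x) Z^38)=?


rank(M(x)N) = rank(M)*rank(N)
20*38 = 760


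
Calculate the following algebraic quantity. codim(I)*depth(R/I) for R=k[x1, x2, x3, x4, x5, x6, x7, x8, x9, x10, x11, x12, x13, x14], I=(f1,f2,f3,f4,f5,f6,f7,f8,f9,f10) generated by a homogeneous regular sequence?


codim=10, depth=dim(R/I)=14-10=4
Product=10*4=40


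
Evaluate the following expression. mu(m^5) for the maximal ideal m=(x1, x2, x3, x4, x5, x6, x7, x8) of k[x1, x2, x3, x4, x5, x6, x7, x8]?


Graded Nakayama: mu(m^d) = dim_k (m^d/m^(d+1)) = #degree-5 monomials in 8 vars
C(n+d-1,d)=C(12,5)=792


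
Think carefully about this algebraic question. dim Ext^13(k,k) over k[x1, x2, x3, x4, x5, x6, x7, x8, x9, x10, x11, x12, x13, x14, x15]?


C(n,i)=C(15,13)=105


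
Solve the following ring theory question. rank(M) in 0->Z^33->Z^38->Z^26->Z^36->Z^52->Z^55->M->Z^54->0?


Alt sum=0:
(-1)^0*33 + (-1)^1*38 + (-1)^2*26 + (-1)^3*36 + (-1)^4*52 + (-1)^5*55 + (-1)^6*? + (-1)^7*54=0
rank(M)=72


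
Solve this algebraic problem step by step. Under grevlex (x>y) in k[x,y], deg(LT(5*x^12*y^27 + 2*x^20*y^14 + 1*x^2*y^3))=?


LT: 5*x^12*y^27
deg_x=12, deg_y=27
Total=12+27=39


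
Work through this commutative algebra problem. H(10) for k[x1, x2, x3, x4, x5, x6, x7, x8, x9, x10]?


C(d+n-1,n-1)=C(19,9)=92378


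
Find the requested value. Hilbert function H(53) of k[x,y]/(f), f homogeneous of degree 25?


H(t)=d for t>=d-1.
d=25, t=53
H(53)=25


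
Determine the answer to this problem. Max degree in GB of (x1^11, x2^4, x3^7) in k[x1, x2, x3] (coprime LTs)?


Pure powers, coprime LTs => already GB.
Degrees: 11, 4, 7
Max=11


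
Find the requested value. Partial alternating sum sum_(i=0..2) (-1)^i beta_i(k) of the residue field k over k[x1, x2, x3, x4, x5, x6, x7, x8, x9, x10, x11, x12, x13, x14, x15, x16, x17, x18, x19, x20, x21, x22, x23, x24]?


Koszul resolution: beta_i(k)=C(n,i), n=24
sum_(i=0..p) (-1)^i C(n,i) = (-1)^p C(n-1,p)
(-1)^2*C(23,2) = (-1)^2*253 = 253


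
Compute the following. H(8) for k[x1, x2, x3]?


C(d+n-1,n-1)=C(10,2)=45


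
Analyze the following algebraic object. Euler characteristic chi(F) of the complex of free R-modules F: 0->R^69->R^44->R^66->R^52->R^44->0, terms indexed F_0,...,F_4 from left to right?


chi = sum (-1)^i * rank:
(-1)^0*69=69
(-1)^1*44=-44
(-1)^2*66=66
(-1)^3*52=-52
(-1)^4*44=44
chi=83
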